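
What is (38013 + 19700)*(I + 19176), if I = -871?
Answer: 1056436465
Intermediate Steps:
(38013 + 19700)*(I + 19176) = (38013 + 19700)*(-871 + 19176) = 57713*18305 = 1056436465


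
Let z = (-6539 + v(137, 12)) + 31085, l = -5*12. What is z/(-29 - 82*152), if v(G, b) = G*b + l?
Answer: -2010/961 ≈ -2.0916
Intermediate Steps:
l = -60
v(G, b) = -60 + G*b (v(G, b) = G*b - 60 = -60 + G*b)
z = 26130 (z = (-6539 + (-60 + 137*12)) + 31085 = (-6539 + (-60 + 1644)) + 31085 = (-6539 + 1584) + 31085 = -4955 + 31085 = 26130)
z/(-29 - 82*152) = 26130/(-29 - 82*152) = 26130/(-29 - 12464) = 26130/(-12493) = 26130*(-1/12493) = -2010/961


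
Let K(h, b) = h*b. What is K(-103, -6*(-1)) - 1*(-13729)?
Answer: 13111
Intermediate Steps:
K(h, b) = b*h
K(-103, -6*(-1)) - 1*(-13729) = -6*(-1)*(-103) - 1*(-13729) = 6*(-103) + 13729 = -618 + 13729 = 13111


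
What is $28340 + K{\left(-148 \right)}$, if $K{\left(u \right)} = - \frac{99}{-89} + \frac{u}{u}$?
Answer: $\frac{2522448}{89} \approx 28342.0$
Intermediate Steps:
$K{\left(u \right)} = \frac{188}{89}$ ($K{\left(u \right)} = \left(-99\right) \left(- \frac{1}{89}\right) + 1 = \frac{99}{89} + 1 = \frac{188}{89}$)
$28340 + K{\left(-148 \right)} = 28340 + \frac{188}{89} = \frac{2522448}{89}$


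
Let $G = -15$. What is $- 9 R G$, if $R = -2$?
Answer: $-270$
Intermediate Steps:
$- 9 R G = \left(-9\right) \left(-2\right) \left(-15\right) = 18 \left(-15\right) = -270$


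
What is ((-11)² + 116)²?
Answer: 56169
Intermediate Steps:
((-11)² + 116)² = (121 + 116)² = 237² = 56169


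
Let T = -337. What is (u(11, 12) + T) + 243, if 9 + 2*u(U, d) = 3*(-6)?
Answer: -215/2 ≈ -107.50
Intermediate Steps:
u(U, d) = -27/2 (u(U, d) = -9/2 + (3*(-6))/2 = -9/2 + (½)*(-18) = -9/2 - 9 = -27/2)
(u(11, 12) + T) + 243 = (-27/2 - 337) + 243 = -701/2 + 243 = -215/2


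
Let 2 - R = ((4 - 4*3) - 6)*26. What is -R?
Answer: -366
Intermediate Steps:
R = 366 (R = 2 - ((4 - 4*3) - 6)*26 = 2 - ((4 - 12) - 6)*26 = 2 - (-8 - 6)*26 = 2 - (-14)*26 = 2 - 1*(-364) = 2 + 364 = 366)
-R = -1*366 = -366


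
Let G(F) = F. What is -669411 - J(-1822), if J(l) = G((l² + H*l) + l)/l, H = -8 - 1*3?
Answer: -667579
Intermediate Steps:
H = -11 (H = -8 - 3 = -11)
J(l) = (l² - 10*l)/l (J(l) = ((l² - 11*l) + l)/l = (l² - 10*l)/l)
-669411 - J(-1822) = -669411 - (-10 - 1822) = -669411 - 1*(-1832) = -669411 + 1832 = -667579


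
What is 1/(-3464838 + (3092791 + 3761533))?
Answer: 1/3389486 ≈ 2.9503e-7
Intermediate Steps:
1/(-3464838 + (3092791 + 3761533)) = 1/(-3464838 + 6854324) = 1/3389486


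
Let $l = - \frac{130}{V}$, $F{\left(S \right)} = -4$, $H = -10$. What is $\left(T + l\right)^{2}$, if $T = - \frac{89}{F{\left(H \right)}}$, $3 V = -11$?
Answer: $\frac{6446521}{1936} \approx 3329.8$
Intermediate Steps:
$V = - \frac{11}{3}$ ($V = \frac{1}{3} \left(-11\right) = - \frac{11}{3} \approx -3.6667$)
$T = \frac{89}{4}$ ($T = - \frac{89}{-4} = \left(-89\right) \left(- \frac{1}{4}\right) = \frac{89}{4} \approx 22.25$)
$l = \frac{390}{11}$ ($l = - \frac{130}{- \frac{11}{3}} = \left(-130\right) \left(- \frac{3}{11}\right) = \frac{390}{11} \approx 35.455$)
$\left(T + l\right)^{2} = \left(\frac{89}{4} + \frac{390}{11}\right)^{2} = \left(\frac{2539}{44}\right)^{2} = \frac{6446521}{1936}$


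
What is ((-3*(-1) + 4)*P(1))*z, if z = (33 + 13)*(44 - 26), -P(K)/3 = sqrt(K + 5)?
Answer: -17388*sqrt(6) ≈ -42592.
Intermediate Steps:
P(K) = -3*sqrt(5 + K) (P(K) = -3*sqrt(K + 5) = -3*sqrt(5 + K))
z = 828 (z = 46*18 = 828)
((-3*(-1) + 4)*P(1))*z = ((-3*(-1) + 4)*(-3*sqrt(5 + 1)))*828 = ((3 + 4)*(-3*sqrt(6)))*828 = (7*(-3*sqrt(6)))*828 = -21*sqrt(6)*828 = -17388*sqrt(6)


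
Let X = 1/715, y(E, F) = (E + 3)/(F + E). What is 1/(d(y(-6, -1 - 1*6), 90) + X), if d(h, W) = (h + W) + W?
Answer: 715/128866 ≈ 0.0055484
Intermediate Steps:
y(E, F) = (3 + E)/(E + F)
d(h, W) = h + 2*W (d(h, W) = (W + h) + W = h + 2*W)
X = 1/715 ≈ 0.0013986
1/(d(y(-6, -1 - 1*6), 90) + X) = 1/(((3 - 6)/(-6 + (-1 - 1*6)) + 2*90) + 1/715) = 1/((-3/(-6 + (-1 - 6)) + 180) + 1/715) = 1/((-3/(-6 - 7) + 180) + 1/715) = 1/((-3/(-13) + 180) + 1/715) = 1/((-1/13*(-3) + 180) + 1/715) = 1/((3/13 + 180) + 1/715) = 1/(2343/13 + 1/715) = 1/(128866/715) = 715/128866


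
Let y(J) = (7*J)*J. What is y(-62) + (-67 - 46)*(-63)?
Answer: 34027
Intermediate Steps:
y(J) = 7*J²
y(-62) + (-67 - 46)*(-63) = 7*(-62)² + (-67 - 46)*(-63) = 7*3844 - 113*(-63) = 26908 + 7119 = 34027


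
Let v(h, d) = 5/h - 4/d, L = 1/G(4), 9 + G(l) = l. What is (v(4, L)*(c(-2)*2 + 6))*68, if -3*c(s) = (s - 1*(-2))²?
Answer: 8670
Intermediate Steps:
G(l) = -9 + l
L = -⅕ (L = 1/(-9 + 4) = 1/(-5) = -⅕ ≈ -0.20000)
c(s) = -(2 + s)²/3 (c(s) = -(s - 1*(-2))²/3 = -(s + 2)²/3 = -(2 + s)²/3)
v(h, d) = -4/d + 5/h
(v(4, L)*(c(-2)*2 + 6))*68 = ((-4/(-⅕) + 5/4)*(-(2 - 2)²/3*2 + 6))*68 = ((-4*(-5) + 5*(¼))*(-⅓*0²*2 + 6))*68 = ((20 + 5/4)*(-⅓*0*2 + 6))*68 = (85*(0*2 + 6)/4)*68 = (85*(0 + 6)/4)*68 = ((85/4)*6)*68 = (255/2)*68 = 8670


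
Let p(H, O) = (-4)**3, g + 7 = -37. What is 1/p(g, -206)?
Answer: -1/64 ≈ -0.015625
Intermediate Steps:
g = -44 (g = -7 - 37 = -44)
p(H, O) = -64
1/p(g, -206) = 1/(-64) = -1/64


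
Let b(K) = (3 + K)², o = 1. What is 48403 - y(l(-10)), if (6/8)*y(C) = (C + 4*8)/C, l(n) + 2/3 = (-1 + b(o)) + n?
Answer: 1887281/39 ≈ 48392.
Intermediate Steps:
l(n) = 43/3 + n (l(n) = -⅔ + ((-1 + (3 + 1)²) + n) = -⅔ + ((-1 + 4²) + n) = -⅔ + ((-1 + 16) + n) = -⅔ + (15 + n) = 43/3 + n)
y(C) = 4*(32 + C)/(3*C) (y(C) = 4*((C + 4*8)/C)/3 = 4*((C + 32)/C)/3 = 4*((32 + C)/C)/3 = 4*(32 + C)/(3*C))
48403 - y(l(-10)) = 48403 - 4*(32 + (43/3 - 10))/(3*(43/3 - 10)) = 48403 - 4*(32 + 13/3)/(3*13/3) = 48403 - 4*3*109/(3*13*3) = 48403 - 1*436/39 = 48403 - 436/39 = 1887281/39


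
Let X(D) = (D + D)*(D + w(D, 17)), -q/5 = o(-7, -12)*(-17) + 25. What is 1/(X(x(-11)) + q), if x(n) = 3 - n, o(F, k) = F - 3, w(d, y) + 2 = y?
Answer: -1/163 ≈ -0.0061350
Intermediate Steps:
w(d, y) = -2 + y
o(F, k) = -3 + F
q = -975 (q = -5*((-3 - 7)*(-17) + 25) = -5*(-10*(-17) + 25) = -5*(170 + 25) = -5*195 = -975)
X(D) = 2*D*(15 + D) (X(D) = (D + D)*(D + (-2 + 17)) = (2*D)*(D + 15) = (2*D)*(15 + D) = 2*D*(15 + D))
1/(X(x(-11)) + q) = 1/(2*(3 - 1*(-11))*(15 + (3 - 1*(-11))) - 975) = 1/(2*(3 + 11)*(15 + (3 + 11)) - 975) = 1/(2*14*(15 + 14) - 975) = 1/(2*14*29 - 975) = 1/(812 - 975) = 1/(-163) = -1/163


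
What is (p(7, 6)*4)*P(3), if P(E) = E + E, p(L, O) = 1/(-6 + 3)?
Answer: -8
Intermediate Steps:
p(L, O) = -⅓ (p(L, O) = 1/(-3) = -⅓)
P(E) = 2*E
(p(7, 6)*4)*P(3) = (-⅓*4)*(2*3) = -4/3*6 = -8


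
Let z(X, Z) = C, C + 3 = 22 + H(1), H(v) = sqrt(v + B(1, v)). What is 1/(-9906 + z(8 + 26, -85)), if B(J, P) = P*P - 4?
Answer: -9887/97752771 - I*sqrt(2)/97752771 ≈ -0.00010114 - 1.4467e-8*I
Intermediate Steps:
B(J, P) = -4 + P**2 (B(J, P) = P**2 - 4 = -4 + P**2)
H(v) = sqrt(-4 + v + v**2) (H(v) = sqrt(v + (-4 + v**2)) = sqrt(-4 + v + v**2))
C = 19 + I*sqrt(2) (C = -3 + (22 + sqrt(-4 + 1 + 1**2)) = -3 + (22 + sqrt(-4 + 1 + 1)) = -3 + (22 + sqrt(-2)) = -3 + (22 + I*sqrt(2)) = 19 + I*sqrt(2) ≈ 19.0 + 1.4142*I)
z(X, Z) = 19 + I*sqrt(2)
1/(-9906 + z(8 + 26, -85)) = 1/(-9906 + (19 + I*sqrt(2))) = 1/(-9887 + I*sqrt(2))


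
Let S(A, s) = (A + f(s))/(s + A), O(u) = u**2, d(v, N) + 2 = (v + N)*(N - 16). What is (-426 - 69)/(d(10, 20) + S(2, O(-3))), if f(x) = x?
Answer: -495/119 ≈ -4.1597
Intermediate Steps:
d(v, N) = -2 + (-16 + N)*(N + v) (d(v, N) = -2 + (v + N)*(N - 16) = -2 + (N + v)*(-16 + N) = -2 + (-16 + N)*(N + v))
S(A, s) = 1 (S(A, s) = (A + s)/(s + A) = (A + s)/(A + s) = 1)
(-426 - 69)/(d(10, 20) + S(2, O(-3))) = (-426 - 69)/((-2 + 20**2 - 16*20 - 16*10 + 20*10) + 1) = -495/((-2 + 400 - 320 - 160 + 200) + 1) = -495/(118 + 1) = -495/119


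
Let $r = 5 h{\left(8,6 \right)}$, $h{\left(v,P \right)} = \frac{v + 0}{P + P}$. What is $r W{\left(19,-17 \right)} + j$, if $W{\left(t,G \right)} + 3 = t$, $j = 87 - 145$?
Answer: $- \frac{14}{3} \approx -4.6667$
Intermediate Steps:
$j = -58$ ($j = 87 - 145 = -58$)
$h{\left(v,P \right)} = \frac{v}{2 P}$
$r = \frac{10}{3}$ ($r = 5 \cdot \frac{1}{2} \cdot 8 \cdot \frac{1}{6} = 5 \cdot \frac{2}{3} = \frac{10}{3} \approx 3.3333$)
$W{\left(t,G \right)} = -3 + t$
$r W{\left(19,-17 \right)} + j = \frac{10 \left(-3 + 19\right)}{3} - 58 = \frac{10}{3} \cdot 16 - 58 = \frac{160}{3} - 58 = - \frac{14}{3}$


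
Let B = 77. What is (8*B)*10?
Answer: 6160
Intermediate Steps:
(8*B)*10 = (8*77)*10 = 616*10 = 6160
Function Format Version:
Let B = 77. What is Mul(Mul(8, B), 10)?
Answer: 6160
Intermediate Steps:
Mul(Mul(8, B), 10) = Mul(Mul(8, 77), 10) = Mul(616, 10) = 6160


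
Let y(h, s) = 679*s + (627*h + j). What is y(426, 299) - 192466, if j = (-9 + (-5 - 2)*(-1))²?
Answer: 277661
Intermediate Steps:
j = 4 (j = (-9 - 7*(-1))² = (-9 + 7)² = (-2)² = 4)
y(h, s) = 4 + 627*h + 679*s (y(h, s) = 679*s + (627*h + 4) = 679*s + (4 + 627*h) = 4 + 627*h + 679*s)
y(426, 299) - 192466 = (4 + 627*426 + 679*299) - 192466 = (4 + 267102 + 203021) - 192466 = 470127 - 192466 = 277661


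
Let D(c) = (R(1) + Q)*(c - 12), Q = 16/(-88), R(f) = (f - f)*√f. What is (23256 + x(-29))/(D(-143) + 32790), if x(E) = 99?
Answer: 51381/72200 ≈ 0.71165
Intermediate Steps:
R(f) = 0 (R(f) = 0*√f = 0)
Q = -2/11 (Q = 16*(-1/88) = -2/11 ≈ -0.18182)
D(c) = 24/11 - 2*c/11 (D(c) = (0 - 2/11)*(c - 12) = -2*(-12 + c)/11 = 24/11 - 2*c/11)
(23256 + x(-29))/(D(-143) + 32790) = (23256 + 99)/((24/11 - 2/11*(-143)) + 32790) = 23355/((24/11 + 26) + 32790) = 23355/(310/11 + 32790) = 23355/(361000/11) = 23355*(11/361000) = 51381/72200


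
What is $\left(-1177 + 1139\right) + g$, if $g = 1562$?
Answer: $1524$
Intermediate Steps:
$\left(-1177 + 1139\right) + g = \left(-1177 + 1139\right) + 1562 = -38 + 1562 = 1524$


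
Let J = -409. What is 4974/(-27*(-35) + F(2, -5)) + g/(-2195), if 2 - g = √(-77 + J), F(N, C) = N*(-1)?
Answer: 10916044/2069885 + 9*I*√6/2195 ≈ 5.2737 + 0.010043*I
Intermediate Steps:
F(N, C) = -N
g = 2 - 9*I*√6 (g = 2 - √(-77 - 409) = 2 - √(-486) = 2 - 9*I*√6 ≈ 2.0 - 22.045*I)
4974/(-27*(-35) + F(2, -5)) + g/(-2195) = 4974/(-27*(-35) - 1*2) + (2 - 9*I*√6)/(-2195) = 4974/(945 - 2) + (2 - 9*I*√6)*(-1/2195) = 4974/943 + (-2/2195 + 9*I*√6/2195) = 10916044/2069885 + 9*I*√6/2195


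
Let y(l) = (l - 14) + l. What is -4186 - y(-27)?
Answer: -4118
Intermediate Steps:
y(l) = -14 + 2*l (y(l) = (-14 + l) + l = -14 + 2*l)
-4186 - y(-27) = -4186 - (-14 + 2*(-27)) = -4186 - (-14 - 54) = -4186 - 1*(-68) = -4186 + 68 = -4118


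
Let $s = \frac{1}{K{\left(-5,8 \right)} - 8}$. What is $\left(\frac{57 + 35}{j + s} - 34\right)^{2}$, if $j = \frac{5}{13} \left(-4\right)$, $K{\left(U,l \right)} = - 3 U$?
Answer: $\frac{161036100}{16129} \approx 9984.3$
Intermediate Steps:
$j = - \frac{20}{13}$ ($j = 5 \cdot \frac{1}{13} \left(-4\right) = \frac{5}{13} \left(-4\right) = - \frac{20}{13} \approx -1.5385$)
$s = \frac{1}{7}$ ($s = \frac{1}{\left(-3\right) \left(-5\right) - 8} = \frac{1}{15 - 8} = \frac{1}{7} \approx 0.14286$)
$\left(\frac{57 + 35}{j + s} - 34\right)^{2} = \left(\frac{57 + 35}{- \frac{20}{13} + \frac{1}{7}} - 34\right)^{2} = \left(\frac{92}{- \frac{127}{91}} - 34\right)^{2} = \left(92 \left(- \frac{91}{127}\right) - 34\right)^{2} = \left(- \frac{8372}{127} - 34\right)^{2} = \left(- \frac{12690}{127}\right)^{2} = \frac{161036100}{16129}$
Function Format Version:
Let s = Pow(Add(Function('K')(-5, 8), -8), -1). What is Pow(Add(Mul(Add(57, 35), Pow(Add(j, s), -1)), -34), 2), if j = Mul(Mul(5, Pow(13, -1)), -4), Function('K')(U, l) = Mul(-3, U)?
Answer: Rational(161036100, 16129) ≈ 9984.3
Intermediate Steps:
j = Rational(-20, 13) (j = Mul(Mul(5, Rational(1, 13)), -4) = Mul(Rational(5, 13), -4) = Rational(-20, 13) ≈ -1.5385)
s = Rational(1, 7) (s = Pow(Add(Mul(-3, -5), -8), -1) = Pow(Add(15, -8), -1) = Pow(7, -1) = Rational(1, 7) ≈ 0.14286)
Pow(Add(Mul(Add(57, 35), Pow(Add(j, s), -1)), -34), 2) = Pow(Add(Mul(Add(57, 35), Pow(Add(Rational(-20, 13), Rational(1, 7)), -1)), -34), 2) = Pow(Add(Mul(92, Pow(Rational(-127, 91), -1)), -34), 2) = Pow(Add(Mul(92, Rational(-91, 127)), -34), 2) = Pow(Add(Rational(-8372, 127), -34), 2) = Pow(Rational(-12690, 127), 2) = Rational(161036100, 16129)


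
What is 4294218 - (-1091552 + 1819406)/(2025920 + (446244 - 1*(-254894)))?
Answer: 5855290411395/1363529 ≈ 4.2942e+6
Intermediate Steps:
4294218 - (-1091552 + 1819406)/(2025920 + (446244 - 1*(-254894))) = 4294218 - 727854/(2025920 + (446244 + 254894)) = 4294218 - 727854/(2025920 + 701138) = 4294218 - 727854/2727058 = 4294218 - 1*363927/1363529 = 4294218 - 363927/1363529 = 5855290411395/1363529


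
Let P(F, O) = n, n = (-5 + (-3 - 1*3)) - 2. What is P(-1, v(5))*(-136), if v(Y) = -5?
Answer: 1768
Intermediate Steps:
n = -13 (n = (-5 + (-3 - 3)) - 2 = (-5 - 6) - 2 = -11 - 2 = -13)
P(F, O) = -13
P(-1, v(5))*(-136) = -13*(-136) = 1768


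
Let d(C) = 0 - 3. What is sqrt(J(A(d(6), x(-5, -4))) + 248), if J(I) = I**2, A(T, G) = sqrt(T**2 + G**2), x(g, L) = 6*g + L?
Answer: 3*sqrt(157) ≈ 37.590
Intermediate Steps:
x(g, L) = L + 6*g
d(C) = -3
A(T, G) = sqrt(G**2 + T**2)
sqrt(J(A(d(6), x(-5, -4))) + 248) = sqrt((sqrt((-4 + 6*(-5))**2 + (-3)**2))**2 + 248) = sqrt((sqrt((-4 - 30)**2 + 9))**2 + 248) = sqrt((sqrt((-34)**2 + 9))**2 + 248) = sqrt((sqrt(1156 + 9))**2 + 248) = sqrt((sqrt(1165))**2 + 248) = sqrt(1165 + 248) = sqrt(1413) = 3*sqrt(157)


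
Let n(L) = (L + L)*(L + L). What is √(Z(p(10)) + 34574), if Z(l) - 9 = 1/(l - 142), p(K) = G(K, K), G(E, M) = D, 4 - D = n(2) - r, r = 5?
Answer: √767777034/149 ≈ 185.97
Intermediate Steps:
n(L) = 4*L² (n(L) = (2*L)*(2*L) = 4*L²)
D = -7 (D = 4 - (4*2² - 1*5) = 4 - (4*4 - 5) = 4 - (16 - 5) = 4 - 1*11 = 4 - 11 = -7)
G(E, M) = -7
p(K) = -7
Z(l) = 9 + 1/(-142 + l) (Z(l) = 9 + 1/(l - 142) = 9 + 1/(-142 + l))
√(Z(p(10)) + 34574) = √((-1277 + 9*(-7))/(-142 - 7) + 34574) = √((-1277 - 63)/(-149) + 34574) = √(-1/149*(-1340) + 34574) = √(1340/149 + 34574) = √(5152866/149) = √767777034/149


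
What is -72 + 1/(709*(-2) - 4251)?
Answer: -408169/5669 ≈ -72.000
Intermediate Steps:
-72 + 1/(709*(-2) - 4251) = -72 + 1/(-1418 - 4251) = -72 + 1/(-5669) = -72 - 1/5669 = -408169/5669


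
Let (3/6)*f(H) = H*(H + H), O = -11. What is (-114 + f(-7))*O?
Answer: -902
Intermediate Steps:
f(H) = 4*H² (f(H) = 2*(H*(H + H)) = 2*(H*(2*H)) = 2*(2*H²) = 4*H²)
(-114 + f(-7))*O = (-114 + 4*(-7)²)*(-11) = (-114 + 4*49)*(-11) = (-114 + 196)*(-11) = 82*(-11) = -902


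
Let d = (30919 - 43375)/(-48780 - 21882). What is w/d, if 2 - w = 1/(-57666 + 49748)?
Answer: 62170783/5479256 ≈ 11.347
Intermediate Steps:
d = 2076/11777 (d = -12456/(-70662) = -12456*(-1/70662) = 2076/11777 ≈ 0.17628)
w = 15837/7918 (w = 2 - 1/(-57666 + 49748) = 2 - 1/(-7918) = 2 - 1*(-1/7918) = 2 + 1/7918 = 15837/7918 ≈ 2.0001)
w/d = 15837/(7918*(2076/11777)) = (15837/7918)*(11777/2076) = 62170783/5479256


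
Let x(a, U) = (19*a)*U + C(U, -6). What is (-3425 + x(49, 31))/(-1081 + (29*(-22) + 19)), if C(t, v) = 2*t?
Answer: -12749/850 ≈ -14.999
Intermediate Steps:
x(a, U) = 2*U + 19*U*a (x(a, U) = (19*a)*U + 2*U = 19*U*a + 2*U = 2*U + 19*U*a)
(-3425 + x(49, 31))/(-1081 + (29*(-22) + 19)) = (-3425 + 31*(2 + 19*49))/(-1081 + (29*(-22) + 19)) = (-3425 + 31*(2 + 931))/(-1081 + (-638 + 19)) = (-3425 + 31*933)/(-1081 - 619) = (-3425 + 28923)/(-1700) = 25498*(-1/1700) = -12749/850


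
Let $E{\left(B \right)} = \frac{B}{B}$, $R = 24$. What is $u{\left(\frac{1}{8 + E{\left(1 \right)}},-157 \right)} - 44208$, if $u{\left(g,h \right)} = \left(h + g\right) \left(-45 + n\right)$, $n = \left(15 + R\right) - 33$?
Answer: $- \frac{114268}{3} \approx -38089.0$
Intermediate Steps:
$n = 6$ ($n = \left(15 + 24\right) - 33 = 39 - 33 = 6$)
$E{\left(B \right)} = 1$
$u{\left(g,h \right)} = - 39 g - 39 h$ ($u{\left(g,h \right)} = \left(h + g\right) \left(-45 + 6\right) = \left(g + h\right) \left(-39\right) = - 39 g - 39 h$)
$u{\left(\frac{1}{8 + E{\left(1 \right)}},-157 \right)} - 44208 = \left(- \frac{39}{8 + 1} - -6123\right) - 44208 = \left(- \frac{39}{9} + 6123\right) - 44208 = \left(\left(-39\right) \frac{1}{9} + 6123\right) - 44208 = \left(- \frac{13}{3} + 6123\right) - 44208 = \frac{18356}{3} - 44208 = - \frac{114268}{3}$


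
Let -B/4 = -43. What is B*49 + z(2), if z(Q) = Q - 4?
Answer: 8426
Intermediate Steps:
z(Q) = -4 + Q
B = 172 (B = -4*(-43) = 172)
B*49 + z(2) = 172*49 + (-4 + 2) = 8428 - 2 = 8426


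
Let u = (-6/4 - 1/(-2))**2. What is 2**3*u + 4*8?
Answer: 40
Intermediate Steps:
u = 1 (u = (-6*1/4 - 1*(-1/2))**2 = (-3/2 + 1/2)**2 = (-1)**2 = 1)
2**3*u + 4*8 = 2**3*1 + 4*8 = 8*1 + 32 = 8 + 32 = 40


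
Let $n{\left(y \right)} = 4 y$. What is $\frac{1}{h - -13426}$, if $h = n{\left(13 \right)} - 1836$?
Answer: $\frac{1}{11642} \approx 8.5896 \cdot 10^{-5}$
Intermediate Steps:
$h = -1784$ ($h = 4 \cdot 13 - 1836 = 52 - 1836 = -1784$)
$\frac{1}{h - -13426} = \frac{1}{-1784 - -13426} = \frac{1}{-1784 + 13426} = \frac{1}{11642}$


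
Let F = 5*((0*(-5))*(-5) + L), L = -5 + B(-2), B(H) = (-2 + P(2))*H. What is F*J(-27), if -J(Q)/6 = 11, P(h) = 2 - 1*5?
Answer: -1650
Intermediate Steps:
P(h) = -3 (P(h) = 2 - 5 = -3)
B(H) = -5*H (B(H) = (-2 - 3)*H = -5*H)
L = 5 (L = -5 - 5*(-2) = -5 + 10 = 5)
J(Q) = -66 (J(Q) = -6*11 = -66)
F = 25 (F = 5*((0*(-5))*(-5) + 5) = 5*(0*(-5) + 5) = 5*(0 + 5) = 5*5 = 25)
F*J(-27) = 25*(-66) = -1650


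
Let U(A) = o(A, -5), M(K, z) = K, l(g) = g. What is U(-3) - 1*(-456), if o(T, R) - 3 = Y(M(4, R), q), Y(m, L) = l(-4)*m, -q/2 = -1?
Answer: 443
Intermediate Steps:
q = 2 (q = -2*(-1) = 2)
Y(m, L) = -4*m
o(T, R) = -13 (o(T, R) = 3 - 4*4 = 3 - 16 = -13)
U(A) = -13
U(-3) - 1*(-456) = -13 - 1*(-456) = -13 + 456 = 443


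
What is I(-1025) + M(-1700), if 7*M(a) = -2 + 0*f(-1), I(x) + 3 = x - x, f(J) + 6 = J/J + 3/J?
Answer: -23/7 ≈ -3.2857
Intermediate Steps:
f(J) = -5 + 3/J (f(J) = -6 + (J/J + 3/J) = -6 + (1 + 3/J) = -5 + 3/J)
I(x) = -3 (I(x) = -3 + (x - x) = -3 + 0 = -3)
M(a) = -2/7 (M(a) = (-2 + 0*(-5 + 3/(-1)))/7 = (-2 + 0*(-5 + 3*(-1)))/7 = (-2 + 0*(-5 - 3))/7 = (-2 + 0*(-8))/7 = (-2 + 0)/7 = (⅐)*(-2) = -2/7)
I(-1025) + M(-1700) = -3 - 2/7 = -23/7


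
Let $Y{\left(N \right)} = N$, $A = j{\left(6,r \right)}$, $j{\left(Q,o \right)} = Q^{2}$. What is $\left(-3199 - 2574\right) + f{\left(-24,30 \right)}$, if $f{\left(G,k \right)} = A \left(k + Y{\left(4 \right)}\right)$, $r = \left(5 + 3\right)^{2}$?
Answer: $-4549$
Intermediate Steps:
$r = 64$ ($r = 8^{2} = 64$)
$A = 36$ ($A = 6^{2} = 36$)
$f{\left(G,k \right)} = 144 + 36 k$ ($f{\left(G,k \right)} = 36 \left(k + 4\right) = 36 \left(4 + k\right) = 144 + 36 k$)
$\left(-3199 - 2574\right) + f{\left(-24,30 \right)} = \left(-3199 - 2574\right) + \left(144 + 36 \cdot 30\right) = -5773 + \left(144 + 1080\right) = -5773 + 1224 = -4549$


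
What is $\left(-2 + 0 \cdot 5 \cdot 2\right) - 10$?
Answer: $-12$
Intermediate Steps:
$\left(-2 + 0 \cdot 5 \cdot 2\right) - 10 = \left(-2 + 0 \cdot 2\right) - 10 = \left(-2 + 0\right) - 10 = -2 - 10 = -12$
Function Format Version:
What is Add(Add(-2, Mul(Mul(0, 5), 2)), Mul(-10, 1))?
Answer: -12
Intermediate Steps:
Add(Add(-2, Mul(Mul(0, 5), 2)), Mul(-10, 1)) = Add(Add(-2, Mul(0, 2)), -10) = Add(Add(-2, 0), -10) = Add(-2, -10) = -12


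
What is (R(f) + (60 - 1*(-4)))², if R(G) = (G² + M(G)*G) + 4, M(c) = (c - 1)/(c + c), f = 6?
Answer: 45369/4 ≈ 11342.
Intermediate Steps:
M(c) = (-1 + c)/(2*c) (M(c) = (-1 + c)/((2*c)) = (-1 + c)*(1/(2*c)) = (-1 + c)/(2*c))
R(G) = 7/2 + G² + G/2 (R(G) = (G² + ((-1 + G)/(2*G))*G) + 4 = (G² + (-½ + G/2)) + 4 = (-½ + G² + G/2) + 4 = 7/2 + G² + G/2)
(R(f) + (60 - 1*(-4)))² = ((7/2 + 6² + (½)*6) + (60 - 1*(-4)))² = ((7/2 + 36 + 3) + (60 + 4))² = (85/2 + 64)² = (213/2)² = 45369/4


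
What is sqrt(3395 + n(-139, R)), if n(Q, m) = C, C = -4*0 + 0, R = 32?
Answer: sqrt(3395) ≈ 58.267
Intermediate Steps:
C = 0 (C = 0 + 0 = 0)
n(Q, m) = 0
sqrt(3395 + n(-139, R)) = sqrt(3395 + 0) = sqrt(3395)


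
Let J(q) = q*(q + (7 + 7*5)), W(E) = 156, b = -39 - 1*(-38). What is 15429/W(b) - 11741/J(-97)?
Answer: 26827373/277420 ≈ 96.703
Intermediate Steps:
b = -1 (b = -39 + 38 = -1)
J(q) = q*(42 + q) (J(q) = q*(q + (7 + 35)) = q*(q + 42) = q*(42 + q))
15429/W(b) - 11741/J(-97) = 15429/156 - 11741*(-1/(97*(42 - 97))) = 15429*(1/156) - 11741/((-97*(-55))) = 5143/52 - 11741/5335 = 26827373/277420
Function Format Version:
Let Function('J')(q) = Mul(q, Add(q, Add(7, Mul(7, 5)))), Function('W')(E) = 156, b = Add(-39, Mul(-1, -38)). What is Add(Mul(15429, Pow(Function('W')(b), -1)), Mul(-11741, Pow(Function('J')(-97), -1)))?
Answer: Rational(26827373, 277420) ≈ 96.703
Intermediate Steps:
b = -1 (b = Add(-39, 38) = -1)
Function('J')(q) = Mul(q, Add(42, q)) (Function('J')(q) = Mul(q, Add(q, Add(7, 35))) = Mul(q, Add(q, 42)) = Mul(q, Add(42, q)))
Add(Mul(15429, Pow(Function('W')(b), -1)), Mul(-11741, Pow(Function('J')(-97), -1))) = Add(Mul(15429, Pow(156, -1)), Mul(-11741, Pow(Mul(-97, Add(42, -97)), -1))) = Add(Mul(15429, Rational(1, 156)), Mul(-11741, Pow(Mul(-97, -55), -1))) = Add(Rational(5143, 52), Mul(-11741, Pow(5335, -1))) = Add(Rational(5143, 52), Mul(-11741, Rational(1, 5335))) = Add(Rational(5143, 52), Rational(-11741, 5335)) = Rational(26827373, 277420)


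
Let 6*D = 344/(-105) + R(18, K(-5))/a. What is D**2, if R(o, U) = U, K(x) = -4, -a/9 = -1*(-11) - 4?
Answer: 256036/893025 ≈ 0.28671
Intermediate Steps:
a = -63 (a = -9*(-1*(-11) - 4) = -9*(11 - 4) = -9*7 = -63)
D = -506/945 (D = (344/(-105) - 4/(-63))/6 = (344*(-1/105) - 4*(-1/63))/6 = (-344/105 + 4/63)/6 = (1/6)*(-1012/315) = -506/945 ≈ -0.53545)
D**2 = (-506/945)**2 = 256036/893025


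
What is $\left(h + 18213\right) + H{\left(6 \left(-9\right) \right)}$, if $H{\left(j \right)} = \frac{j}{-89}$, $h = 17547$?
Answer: $\frac{3182694}{89} \approx 35761.0$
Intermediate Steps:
$H{\left(j \right)} = - \frac{j}{89}$ ($H{\left(j \right)} = j \left(- \frac{1}{89}\right) = - \frac{j}{89}$)
$\left(h + 18213\right) + H{\left(6 \left(-9\right) \right)} = \left(17547 + 18213\right) - \frac{6 \left(-9\right)}{89} = 35760 - - \frac{54}{89} = 35760 + \frac{54}{89} = \frac{3182694}{89}$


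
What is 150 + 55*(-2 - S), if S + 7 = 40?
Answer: -1775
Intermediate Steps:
S = 33 (S = -7 + 40 = 33)
150 + 55*(-2 - S) = 150 + 55*(-2 - 1*33) = 150 + 55*(-2 - 33) = 150 + 55*(-35) = 150 - 1925 = -1775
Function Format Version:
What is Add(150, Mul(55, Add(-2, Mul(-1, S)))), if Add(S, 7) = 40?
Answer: -1775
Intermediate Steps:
S = 33 (S = Add(-7, 40) = 33)
Add(150, Mul(55, Add(-2, Mul(-1, S)))) = Add(150, Mul(55, Add(-2, Mul(-1, 33)))) = Add(150, Mul(55, Add(-2, -33))) = Add(150, Mul(55, -35)) = Add(150, -1925) = -1775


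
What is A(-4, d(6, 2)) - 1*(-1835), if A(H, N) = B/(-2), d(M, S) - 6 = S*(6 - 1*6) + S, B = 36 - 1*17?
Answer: 3651/2 ≈ 1825.5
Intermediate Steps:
B = 19 (B = 36 - 17 = 19)
d(M, S) = 6 + S (d(M, S) = 6 + (S*(6 - 1*6) + S) = 6 + (S*(6 - 6) + S) = 6 + (S*0 + S) = 6 + (0 + S) = 6 + S)
A(H, N) = -19/2 (A(H, N) = 19/(-2) = 19*(-1/2) = -19/2)
A(-4, d(6, 2)) - 1*(-1835) = -19/2 - 1*(-1835) = -19/2 + 1835 = 3651/2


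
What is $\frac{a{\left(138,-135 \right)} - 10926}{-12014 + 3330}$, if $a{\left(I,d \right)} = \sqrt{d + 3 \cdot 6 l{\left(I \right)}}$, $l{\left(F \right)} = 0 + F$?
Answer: $\frac{5463}{4342} - \frac{9 \sqrt{29}}{8684} \approx 1.2526$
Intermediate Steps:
$l{\left(F \right)} = F$
$a{\left(I,d \right)} = \sqrt{d + 18 I}$ ($a{\left(I,d \right)} = \sqrt{d + 3 \cdot 6 I} = \sqrt{d + 18 I}$)
$\frac{a{\left(138,-135 \right)} - 10926}{-12014 + 3330} = \frac{\sqrt{-135 + 18 \cdot 138} - 10926}{-12014 + 3330} = \frac{\sqrt{-135 + 2484} - 10926}{-8684} = \left(\sqrt{2349} - 10926\right) \left(- \frac{1}{8684}\right) = \left(9 \sqrt{29} - 10926\right) \left(- \frac{1}{8684}\right) = \left(-10926 + 9 \sqrt{29}\right) \left(- \frac{1}{8684}\right) = \frac{5463}{4342} - \frac{9 \sqrt{29}}{8684}$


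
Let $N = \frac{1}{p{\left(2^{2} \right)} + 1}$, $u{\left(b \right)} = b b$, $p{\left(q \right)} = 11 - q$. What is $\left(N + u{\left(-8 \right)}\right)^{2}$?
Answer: $\frac{263169}{64} \approx 4112.0$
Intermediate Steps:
$u{\left(b \right)} = b^{2}$
$N = \frac{1}{8}$ ($N = \frac{1}{\left(11 - 2^{2}\right) + 1} = \frac{1}{\left(11 - 4\right) + 1} = \frac{1}{7 + 1} = \frac{1}{8} \approx 0.125$)
$\left(N + u{\left(-8 \right)}\right)^{2} = \left(\frac{1}{8} + \left(-8\right)^{2}\right)^{2} = \left(\frac{1}{8} + 64\right)^{2} = \left(\frac{513}{8}\right)^{2} = \frac{263169}{64}$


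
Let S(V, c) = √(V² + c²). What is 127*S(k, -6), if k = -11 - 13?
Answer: 762*√17 ≈ 3141.8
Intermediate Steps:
k = -24
127*S(k, -6) = 127*√((-24)² + (-6)²) = 127*√(576 + 36) = 127*√612 = 127*(6*√17) = 762*√17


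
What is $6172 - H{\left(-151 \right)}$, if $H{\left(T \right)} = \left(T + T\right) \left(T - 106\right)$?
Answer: $-71442$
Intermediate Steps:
$H{\left(T \right)} = 2 T \left(-106 + T\right)$
$6172 - H{\left(-151 \right)} = 6172 - 2 \left(-151\right) \left(-106 - 151\right) = 6172 - 2 \left(-151\right) \left(-257\right) = 6172 - 77614 = -71442$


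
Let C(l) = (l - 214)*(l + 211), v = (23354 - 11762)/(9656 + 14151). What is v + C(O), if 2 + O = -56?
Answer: -141534360/3401 ≈ -41616.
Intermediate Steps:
v = 1656/3401 (v = 11592/23807 = 11592*(1/23807) = 1656/3401 ≈ 0.48692)
O = -58 (O = -2 - 56 = -58)
C(l) = (-214 + l)*(211 + l)
v + C(O) = 1656/3401 + (-45154 + (-58)² - 3*(-58)) = 1656/3401 + (-45154 + 3364 + 174) = 1656/3401 - 41616 = -141534360/3401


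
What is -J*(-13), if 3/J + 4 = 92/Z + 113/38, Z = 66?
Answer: 48906/461 ≈ 106.09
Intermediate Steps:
J = 3762/461 (J = 3/(-4 + (92/66 + 113/38)) = 3/(-4 + (92*(1/66) + 113*(1/38))) = 3/(-4 + (46/33 + 113/38)) = 3/(-4 + 5477/1254) = 3/(461/1254) = 3*(1254/461) = 3762/461 ≈ 8.1605)
-J*(-13) = -3762*(-13)/461 = -1*(-48906/461) = 48906/461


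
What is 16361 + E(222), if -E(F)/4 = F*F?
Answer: -180775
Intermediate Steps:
E(F) = -4*F**2 (E(F) = -4*F*F = -4*F**2)
16361 + E(222) = 16361 - 4*222**2 = 16361 - 4*49284 = 16361 - 197136 = -180775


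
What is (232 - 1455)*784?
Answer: -958832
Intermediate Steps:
(232 - 1455)*784 = -1223*784 = -958832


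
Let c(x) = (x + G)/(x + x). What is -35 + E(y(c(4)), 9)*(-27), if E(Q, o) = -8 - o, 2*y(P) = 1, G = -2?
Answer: 424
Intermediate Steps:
c(x) = (-2 + x)/(2*x) (c(x) = (x - 2)/(x + x) = (-2 + x)/((2*x)) = (-2 + x)*(1/(2*x)) = (-2 + x)/(2*x))
y(P) = ½ (y(P) = (½)*1 = ½)
-35 + E(y(c(4)), 9)*(-27) = -35 + (-8 - 1*9)*(-27) = -35 + (-8 - 9)*(-27) = -35 - 17*(-27) = -35 + 459 = 424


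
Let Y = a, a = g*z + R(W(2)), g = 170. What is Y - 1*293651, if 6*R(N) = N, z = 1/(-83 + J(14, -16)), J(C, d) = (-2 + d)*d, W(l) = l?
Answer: -36118930/123 ≈ -2.9365e+5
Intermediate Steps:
J(C, d) = d*(-2 + d)
z = 1/205 (z = 1/(-83 - 16*(-2 - 16)) = 1/(-83 - 16*(-18)) = 1/(-83 + 288) = 1/205 ≈ 0.0048781)
R(N) = N/6
a = 143/123 (a = 170*(1/205) + (⅙)*2 = 34/41 + ⅓ = 143/123 ≈ 1.1626)
Y = 143/123 ≈ 1.1626
Y - 1*293651 = 143/123 - 1*293651 = 143/123 - 293651 = -36118930/123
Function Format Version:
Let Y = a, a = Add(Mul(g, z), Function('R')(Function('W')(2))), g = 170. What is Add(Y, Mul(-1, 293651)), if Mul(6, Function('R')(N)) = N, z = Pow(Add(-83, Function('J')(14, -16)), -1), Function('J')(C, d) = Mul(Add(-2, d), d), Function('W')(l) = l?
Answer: Rational(-36118930, 123) ≈ -2.9365e+5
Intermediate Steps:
Function('J')(C, d) = Mul(d, Add(-2, d))
z = Rational(1, 205) (z = Pow(Add(-83, Mul(-16, Add(-2, -16))), -1) = Pow(Add(-83, Mul(-16, -18)), -1) = Pow(Add(-83, 288), -1) = Pow(205, -1) = Rational(1, 205) ≈ 0.0048781)
Function('R')(N) = Mul(Rational(1, 6), N)
a = Rational(143, 123) (a = Add(Mul(170, Rational(1, 205)), Mul(Rational(1, 6), 2)) = Add(Rational(34, 41), Rational(1, 3)) = Rational(143, 123) ≈ 1.1626)
Y = Rational(143, 123) ≈ 1.1626
Add(Y, Mul(-1, 293651)) = Add(Rational(143, 123), Mul(-1, 293651)) = Add(Rational(143, 123), -293651) = Rational(-36118930, 123)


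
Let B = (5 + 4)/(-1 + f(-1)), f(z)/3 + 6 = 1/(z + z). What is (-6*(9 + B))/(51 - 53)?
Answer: 1053/41 ≈ 25.683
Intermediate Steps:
f(z) = -18 + 3/(2*z) (f(z) = -18 + 3/(z + z) = -18 + 3/((2*z)) = -18 + 3*(1/(2*z)) = -18 + 3/(2*z))
B = -18/41 (B = (5 + 4)/(-1 + (-18 + (3/2)/(-1))) = 9/(-1 + (-18 + (3/2)*(-1))) = 9/(-1 + (-18 - 3/2)) = 9/(-1 - 39/2) = 9/(-41/2) = 9*(-2/41) = -18/41 ≈ -0.43902)
(-6*(9 + B))/(51 - 53) = (-6*(9 - 18/41))/(51 - 53) = (-6*351/41)/(-2) = -½*(-2106/41) = 1053/41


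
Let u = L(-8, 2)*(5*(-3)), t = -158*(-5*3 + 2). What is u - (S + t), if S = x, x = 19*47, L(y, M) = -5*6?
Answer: -2497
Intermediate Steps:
L(y, M) = -30
x = 893
S = 893
t = 2054 (t = -158*(-15 + 2) = -158*(-13) = 2054)
u = 450 (u = -150*(-3) = -30*(-15) = 450)
u - (S + t) = 450 - (893 + 2054) = 450 - 1*2947 = 450 - 2947 = -2497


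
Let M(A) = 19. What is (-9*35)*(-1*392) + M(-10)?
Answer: 123499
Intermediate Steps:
(-9*35)*(-1*392) + M(-10) = (-9*35)*(-1*392) + 19 = -315*(-392) + 19 = 123480 + 19 = 123499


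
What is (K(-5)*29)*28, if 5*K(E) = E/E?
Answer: 812/5 ≈ 162.40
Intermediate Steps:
K(E) = ⅕ (K(E) = (E/E)/5 = (⅕)*1 = ⅕)
(K(-5)*29)*28 = ((⅕)*29)*28 = (29/5)*28 = 812/5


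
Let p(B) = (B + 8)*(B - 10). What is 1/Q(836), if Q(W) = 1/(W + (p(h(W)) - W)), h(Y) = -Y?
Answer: 700488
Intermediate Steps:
p(B) = (-10 + B)*(8 + B) (p(B) = (8 + B)*(-10 + B) = (-10 + B)*(8 + B))
Q(W) = 1/(-80 + W² + 2*W) (Q(W) = 1/(W + ((-80 + (-W)² - (-2)*W) - W)) = 1/(W + ((-80 + W² + 2*W) - W)) = 1/(W + (-80 + W + W²)) = 1/(-80 + W² + 2*W))
1/Q(836) = 1/(1/(-80 + 836² + 2*836)) = 1/(1/(-80 + 698896 + 1672)) = 1/(1/700488) = 700488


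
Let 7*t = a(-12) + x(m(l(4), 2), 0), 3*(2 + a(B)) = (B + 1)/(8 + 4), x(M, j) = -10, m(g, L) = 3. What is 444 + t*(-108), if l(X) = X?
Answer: 4437/7 ≈ 633.86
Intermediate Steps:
a(B) = -71/36 + B/36 (a(B) = -2 + ((B + 1)/(8 + 4))/3 = -2 + ((1 + B)/12)/3 = -2 + ((1 + B)*(1/12))/3 = -2 + (1/12 + B/12)/3 = -2 + (1/36 + B/36) = -71/36 + B/36)
t = -443/252 (t = ((-71/36 + (1/36)*(-12)) - 10)/7 = ((-71/36 - ⅓) - 10)/7 = (-83/36 - 10)/7 = (⅐)*(-443/36) = -443/252 ≈ -1.7579)
444 + t*(-108) = 444 - 443/252*(-108) = 444 + 1329/7 = 4437/7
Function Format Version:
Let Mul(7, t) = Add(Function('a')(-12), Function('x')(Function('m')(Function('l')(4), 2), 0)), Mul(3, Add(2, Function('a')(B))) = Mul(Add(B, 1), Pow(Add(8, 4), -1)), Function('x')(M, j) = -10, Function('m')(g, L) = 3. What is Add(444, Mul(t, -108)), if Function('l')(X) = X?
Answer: Rational(4437, 7) ≈ 633.86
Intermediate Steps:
Function('a')(B) = Add(Rational(-71, 36), Mul(Rational(1, 36), B)) (Function('a')(B) = Add(-2, Mul(Rational(1, 3), Mul(Add(B, 1), Pow(Add(8, 4), -1)))) = Add(-2, Mul(Rational(1, 3), Mul(Add(1, B), Pow(12, -1)))) = Add(-2, Mul(Rational(1, 3), Mul(Add(1, B), Rational(1, 12)))) = Add(-2, Mul(Rational(1, 3), Add(Rational(1, 12), Mul(Rational(1, 12), B)))) = Add(-2, Add(Rational(1, 36), Mul(Rational(1, 36), B))) = Add(Rational(-71, 36), Mul(Rational(1, 36), B)))
t = Rational(-443, 252) (t = Mul(Rational(1, 7), Add(Add(Rational(-71, 36), Mul(Rational(1, 36), -12)), -10)) = Mul(Rational(1, 7), Add(Add(Rational(-71, 36), Rational(-1, 3)), -10)) = Mul(Rational(1, 7), Add(Rational(-83, 36), -10)) = Mul(Rational(1, 7), Rational(-443, 36)) = Rational(-443, 252) ≈ -1.7579)
Add(444, Mul(t, -108)) = Add(444, Mul(Rational(-443, 252), -108)) = Add(444, Rational(1329, 7)) = Rational(4437, 7)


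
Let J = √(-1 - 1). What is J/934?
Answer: I*√2/934 ≈ 0.0015141*I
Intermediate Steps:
J = I*√2 (J = √(-2) = I*√2 ≈ 1.4142*I)
J/934 = (I*√2)/934 = I*√2/934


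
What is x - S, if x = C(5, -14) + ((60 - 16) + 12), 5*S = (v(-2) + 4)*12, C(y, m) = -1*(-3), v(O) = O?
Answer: 271/5 ≈ 54.200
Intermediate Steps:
C(y, m) = 3
S = 24/5 (S = ((-2 + 4)*12)/5 = (2*12)/5 = (⅕)*24 = 24/5 ≈ 4.8000)
x = 59 (x = 3 + ((60 - 16) + 12) = 3 + (44 + 12) = 3 + 56 = 59)
x - S = 59 - 1*24/5 = 59 - 24/5 = 271/5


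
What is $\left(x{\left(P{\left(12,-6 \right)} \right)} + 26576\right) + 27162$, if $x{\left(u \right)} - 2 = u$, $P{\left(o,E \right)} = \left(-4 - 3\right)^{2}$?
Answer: $53789$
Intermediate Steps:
$P{\left(o,E \right)} = 49$ ($P{\left(o,E \right)} = \left(-7\right)^{2} = 49$)
$x{\left(u \right)} = 2 + u$
$\left(x{\left(P{\left(12,-6 \right)} \right)} + 26576\right) + 27162 = \left(\left(2 + 49\right) + 26576\right) + 27162 = \left(51 + 26576\right) + 27162 = 26627 + 27162 = 53789$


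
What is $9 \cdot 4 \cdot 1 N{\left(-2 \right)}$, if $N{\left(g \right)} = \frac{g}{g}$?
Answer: $36$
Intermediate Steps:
$N{\left(g \right)} = 1$
$9 \cdot 4 \cdot 1 N{\left(-2 \right)} = 9 \cdot 4 \cdot 1 \cdot 1 = 9 \cdot 4 \cdot 1 = 36 \cdot 1 = 36$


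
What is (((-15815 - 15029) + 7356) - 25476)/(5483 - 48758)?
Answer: 48964/43275 ≈ 1.1315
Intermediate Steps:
(((-15815 - 15029) + 7356) - 25476)/(5483 - 48758) = ((-30844 + 7356) - 25476)/(-43275) = (-23488 - 25476)*(-1/43275) = -48964*(-1/43275) = 48964/43275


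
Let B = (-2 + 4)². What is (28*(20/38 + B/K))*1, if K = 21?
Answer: 1144/57 ≈ 20.070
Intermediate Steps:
B = 4 (B = 2² = 4)
(28*(20/38 + B/K))*1 = (28*(20/38 + 4/21))*1 = (28*(20*(1/38) + 4*(1/21)))*1 = (28*(10/19 + 4/21))*1 = (28*(286/399))*1 = (1144/57)*1 = 1144/57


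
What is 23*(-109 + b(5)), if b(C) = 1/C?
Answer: -12512/5 ≈ -2502.4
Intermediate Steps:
23*(-109 + b(5)) = 23*(-109 + 1/5) = 23*(-109 + ⅕) = 23*(-544/5) = -12512/5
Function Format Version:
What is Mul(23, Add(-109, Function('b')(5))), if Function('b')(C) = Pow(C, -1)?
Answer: Rational(-12512, 5) ≈ -2502.4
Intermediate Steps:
Mul(23, Add(-109, Function('b')(5))) = Mul(23, Add(-109, Pow(5, -1))) = Mul(23, Add(-109, Rational(1, 5))) = Mul(23, Rational(-544, 5)) = Rational(-12512, 5)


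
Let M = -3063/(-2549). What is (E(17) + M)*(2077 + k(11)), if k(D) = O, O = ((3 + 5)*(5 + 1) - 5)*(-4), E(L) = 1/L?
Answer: 104051100/43333 ≈ 2401.2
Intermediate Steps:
M = 3063/2549 (M = -3063*(-1/2549) = 3063/2549 ≈ 1.2016)
O = -172 (O = (8*6 - 5)*(-4) = (48 - 5)*(-4) = 43*(-4) = -172)
k(D) = -172
(E(17) + M)*(2077 + k(11)) = (1/17 + 3063/2549)*(2077 - 172) = (1/17 + 3063/2549)*1905 = (54620/43333)*1905 = 104051100/43333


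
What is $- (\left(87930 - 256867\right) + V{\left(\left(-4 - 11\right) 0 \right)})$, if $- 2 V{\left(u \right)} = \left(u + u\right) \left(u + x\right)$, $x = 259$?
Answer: $168937$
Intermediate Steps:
$V{\left(u \right)} = - u \left(259 + u\right)$ ($V{\left(u \right)} = - \frac{\left(u + u\right) \left(u + 259\right)}{2} = - \frac{2 u \left(259 + u\right)}{2} = - u \left(259 + u\right)$)
$- (\left(87930 - 256867\right) + V{\left(\left(-4 - 11\right) 0 \right)}) = - (\left(87930 - 256867\right) - \left(-4 - 11\right) 0 \left(259 + \left(-4 - 11\right) 0\right)) = - (-168937 - \left(-15\right) 0 \left(259 - 0\right)) = - (-168937 - 0 \left(259 + 0\right)) = - (-168937 - 0 \cdot 259) = - (-168937 + 0) = \left(-1\right) \left(-168937\right) = 168937$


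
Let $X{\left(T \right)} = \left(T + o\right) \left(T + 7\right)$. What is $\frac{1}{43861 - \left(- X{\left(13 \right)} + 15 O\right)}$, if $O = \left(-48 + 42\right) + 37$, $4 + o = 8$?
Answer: $\frac{1}{43736} \approx 2.2864 \cdot 10^{-5}$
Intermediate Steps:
$o = 4$ ($o = -4 + 8 = 4$)
$O = 31$ ($O = -6 + 37 = 31$)
$X{\left(T \right)} = \left(4 + T\right) \left(7 + T\right)$ ($X{\left(T \right)} = \left(T + 4\right) \left(T + 7\right) = \left(4 + T\right) \left(7 + T\right)$)
$\frac{1}{43861 - \left(- X{\left(13 \right)} + 15 O\right)} = \frac{1}{43861 + \left(\left(-15\right) 31 + \left(28 + 13^{2} + 11 \cdot 13\right)\right)} = \frac{1}{43861 + \left(-465 + \left(28 + 169 + 143\right)\right)} = \frac{1}{43861 + \left(-465 + 340\right)} = \frac{1}{43861 - 125} = \frac{1}{43736}$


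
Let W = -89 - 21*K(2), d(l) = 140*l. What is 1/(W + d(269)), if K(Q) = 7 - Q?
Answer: 1/37466 ≈ 2.6691e-5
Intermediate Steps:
W = -194 (W = -89 - 21*(7 - 1*2) = -89 - 21*(7 - 2) = -89 - 21*5 = -89 - 105 = -194)
1/(W + d(269)) = 1/(-194 + 140*269) = 1/(-194 + 37660) = 1/37466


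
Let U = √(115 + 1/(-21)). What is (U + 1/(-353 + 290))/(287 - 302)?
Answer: 1/945 - √50694/315 ≈ -0.71371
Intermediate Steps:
U = √50694/21 (U = √(115 - 1/21) = √(2414/21) = √50694/21 ≈ 10.722)
(U + 1/(-353 + 290))/(287 - 302) = (√50694/21 + 1/(-353 + 290))/(287 - 302) = (√50694/21 + 1/(-63))/(-15) = -(√50694/21 - 1/63)/15 = -(-1/63 + √50694/21)/15 = 1/945 - √50694/315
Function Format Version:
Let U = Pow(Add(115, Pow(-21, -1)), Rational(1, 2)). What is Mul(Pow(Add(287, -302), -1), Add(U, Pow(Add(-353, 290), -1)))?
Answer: Add(Rational(1, 945), Mul(Rational(-1, 315), Pow(50694, Rational(1, 2)))) ≈ -0.71371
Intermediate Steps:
U = Mul(Rational(1, 21), Pow(50694, Rational(1, 2))) (U = Pow(Add(115, Rational(-1, 21)), Rational(1, 2)) = Pow(Rational(2414, 21), Rational(1, 2)) = Mul(Rational(1, 21), Pow(50694, Rational(1, 2))) ≈ 10.722)
Mul(Pow(Add(287, -302), -1), Add(U, Pow(Add(-353, 290), -1))) = Mul(Pow(Add(287, -302), -1), Add(Mul(Rational(1, 21), Pow(50694, Rational(1, 2))), Pow(Add(-353, 290), -1))) = Mul(Pow(-15, -1), Add(Mul(Rational(1, 21), Pow(50694, Rational(1, 2))), Pow(-63, -1))) = Mul(Rational(-1, 15), Add(Mul(Rational(1, 21), Pow(50694, Rational(1, 2))), Rational(-1, 63))) = Mul(Rational(-1, 15), Add(Rational(-1, 63), Mul(Rational(1, 21), Pow(50694, Rational(1, 2))))) = Add(Rational(1, 945), Mul(Rational(-1, 315), Pow(50694, Rational(1, 2))))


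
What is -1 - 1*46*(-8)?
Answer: 367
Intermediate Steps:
-1 - 1*46*(-8) = -1 - 46*(-8) = -1 + 368 = 367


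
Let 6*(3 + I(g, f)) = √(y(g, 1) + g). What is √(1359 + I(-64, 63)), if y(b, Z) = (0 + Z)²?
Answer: √(5424 + 2*I*√7)/2 ≈ 36.824 + 0.017962*I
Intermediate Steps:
y(b, Z) = Z²
I(g, f) = -3 + √(1 + g)/6 (I(g, f) = -3 + √(1² + g)/6 = -3 + √(1 + g)/6)
√(1359 + I(-64, 63)) = √(1359 + (-3 + √(1 - 64)/6)) = √(1359 + (-3 + √(-63)/6)) = √(1359 + (-3 + (3*I*√7)/6)) = √(1359 + (-3 + I*√7/2)) = √(1356 + I*√7/2)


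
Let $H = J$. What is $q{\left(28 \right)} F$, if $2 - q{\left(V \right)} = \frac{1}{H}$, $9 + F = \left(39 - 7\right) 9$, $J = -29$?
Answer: $\frac{16461}{29} \approx 567.62$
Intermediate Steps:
$H = -29$
$F = 279$ ($F = -9 + \left(39 - 7\right) 9 = -9 + 32 \cdot 9 = -9 + 288 = 279$)
$q{\left(V \right)} = \frac{59}{29}$ ($q{\left(V \right)} = 2 - \frac{1}{-29} = 2 - - \frac{1}{29} = 2 + \frac{1}{29} = \frac{59}{29}$)
$q{\left(28 \right)} F = \frac{59}{29} \cdot 279 = \frac{16461}{29}$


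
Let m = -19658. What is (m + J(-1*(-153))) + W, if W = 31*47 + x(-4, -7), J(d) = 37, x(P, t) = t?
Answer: -18171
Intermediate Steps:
W = 1450 (W = 31*47 - 7 = 1457 - 7 = 1450)
(m + J(-1*(-153))) + W = (-19658 + 37) + 1450 = -19621 + 1450 = -18171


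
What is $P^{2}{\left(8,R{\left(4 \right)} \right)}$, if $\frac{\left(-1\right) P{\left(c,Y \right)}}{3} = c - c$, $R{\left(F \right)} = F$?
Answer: $0$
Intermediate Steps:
$P{\left(c,Y \right)} = 0$ ($P{\left(c,Y \right)} = - 3 \left(c - c\right) = \left(-3\right) 0 = 0$)
$P^{2}{\left(8,R{\left(4 \right)} \right)} = 0^{2} = 0$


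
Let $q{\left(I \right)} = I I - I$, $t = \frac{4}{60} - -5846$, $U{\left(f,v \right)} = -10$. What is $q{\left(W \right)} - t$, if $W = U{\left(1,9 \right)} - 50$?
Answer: $- \frac{32791}{15} \approx -2186.1$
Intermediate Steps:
$W = -60$ ($W = -10 - 50 = -60$)
$t = \frac{87691}{15}$ ($t = 4 \cdot \frac{1}{60} + 5846 = \frac{1}{15} + 5846 = \frac{87691}{15} \approx 5846.1$)
$q{\left(I \right)} = I^{2} - I$
$q{\left(W \right)} - t = - 60 \left(-1 - 60\right) - \frac{87691}{15} = \left(-60\right) \left(-61\right) - \frac{87691}{15} = 3660 - \frac{87691}{15} = - \frac{32791}{15}$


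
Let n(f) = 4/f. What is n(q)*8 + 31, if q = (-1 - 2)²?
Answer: 311/9 ≈ 34.556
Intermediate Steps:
q = 9 (q = (-3)² = 9)
n(q)*8 + 31 = (4/9)*8 + 31 = 32/9 + 31 = 311/9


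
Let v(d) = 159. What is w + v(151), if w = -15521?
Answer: -15362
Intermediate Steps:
w + v(151) = -15521 + 159 = -15362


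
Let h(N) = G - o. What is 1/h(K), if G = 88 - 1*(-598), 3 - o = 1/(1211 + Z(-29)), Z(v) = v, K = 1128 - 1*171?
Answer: 1182/807307 ≈ 0.0014641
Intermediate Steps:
K = 957 (K = 1128 - 171 = 957)
o = 3545/1182 (o = 3 - 1/(1211 - 29) = 3 - 1/1182 = 3545/1182 ≈ 2.9992)
G = 686 (G = 88 + 598 = 686)
h(N) = 807307/1182 (h(N) = 686 - 1*3545/1182 = 686 - 3545/1182 = 807307/1182)
1/h(K) = 1/(807307/1182) = 1182/807307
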